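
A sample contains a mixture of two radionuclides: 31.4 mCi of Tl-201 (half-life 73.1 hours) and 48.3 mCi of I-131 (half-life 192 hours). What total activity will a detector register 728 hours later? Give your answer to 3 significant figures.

Tl-201: 31.4 × (1/2)^(728/73.1) = 31.4 × (1/2)^9.959 ≈ 0.031549 mCi.
I-131: 48.3 × (1/2)^(728/192) = 48.3 × (1/2)^3.7917 ≈ 3.4877 mCi.
Total = 0.031549 + 3.4877 ≈ 3.5193 mCi.

3.52 mCi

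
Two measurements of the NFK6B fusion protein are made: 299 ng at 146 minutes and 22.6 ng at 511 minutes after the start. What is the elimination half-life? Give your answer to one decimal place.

98.0 minutes

Over Δt = 511 − 146 = 365 minutes, the level fell by a factor of 299/22.6 ≈ 13.23.
n = log₂(13.23) ≈ 3.7258 half-lives, so t½ = 365/3.7258 ≈ 97.967 minutes.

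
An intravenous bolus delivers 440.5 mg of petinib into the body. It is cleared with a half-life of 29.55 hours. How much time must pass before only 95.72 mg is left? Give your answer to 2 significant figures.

65 hours

Fraction remaining = 95.72/440.5 ≈ 0.2173.
n = log₂(440.5/95.72) = ln(4.602)/ln 2 ≈ 2.2022 half-lives.
t = n × t½ = 2.2022 × 29.55 ≈ 65.076 hours.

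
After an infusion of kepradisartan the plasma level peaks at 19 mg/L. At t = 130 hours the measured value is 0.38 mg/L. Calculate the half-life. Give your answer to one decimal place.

A/A₀ = 0.38/19 ≈ 0.02.
n = log₂(50) ≈ 5.6439 half-lives elapsed in 130 hours.
t½ = 130/5.6439 ≈ 23.034 hours.

23.0 hours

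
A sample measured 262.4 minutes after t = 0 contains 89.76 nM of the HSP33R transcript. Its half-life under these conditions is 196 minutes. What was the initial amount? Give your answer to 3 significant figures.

227 nM

Number of half-lives elapsed: n = 262.4/196 ≈ 1.3388.
A₀ = A × 2^n = 89.76 × 2^1.3388 = 89.76 × 2.5294 ≈ 227.04 nM.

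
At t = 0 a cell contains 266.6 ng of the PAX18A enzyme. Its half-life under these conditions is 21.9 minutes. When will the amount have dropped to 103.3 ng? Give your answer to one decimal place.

Fraction remaining = 103.3/266.6 ≈ 0.38747.
n = log₂(266.6/103.3) = ln(2.5808)/ln 2 ≈ 1.3678 half-lives.
t = n × t½ = 1.3678 × 21.9 ≈ 29.956 minutes.

30.0 minutes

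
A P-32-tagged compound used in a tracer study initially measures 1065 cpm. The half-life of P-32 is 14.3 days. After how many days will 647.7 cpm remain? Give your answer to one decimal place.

10.3 days

Fraction remaining = 647.7/1065 ≈ 0.60817.
n = log₂(1065/647.7) = ln(1.6443)/ln 2 ≈ 0.71746 half-lives.
t = n × t½ = 0.71746 × 14.3 ≈ 10.26 days.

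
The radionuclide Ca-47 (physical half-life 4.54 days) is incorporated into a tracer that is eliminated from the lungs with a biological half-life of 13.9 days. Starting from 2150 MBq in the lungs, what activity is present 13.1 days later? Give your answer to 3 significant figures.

151 MBq

1/t_eff = 1/t_phys + 1/t_biol = 1/4.54 + 1/13.9 = 0.29221 per day.
t_eff = 4.54 × 13.9 / (4.54 + 13.9) ≈ 3.4222 days.
Remaining = 2150 × (1/2)^(13.1/3.4222) = 2150 × (1/2)^3.8279 ≈ 151.4 MBq.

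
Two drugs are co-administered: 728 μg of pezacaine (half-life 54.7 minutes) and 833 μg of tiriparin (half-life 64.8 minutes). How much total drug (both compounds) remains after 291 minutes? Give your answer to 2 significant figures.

55 μg

pezacaine: 728 × (1/2)^(291/54.7) = 728 × (1/2)^5.3199 ≈ 18.225 μg.
tiriparin: 833 × (1/2)^(291/64.8) = 833 × (1/2)^4.4907 ≈ 37.051 μg.
Total = 18.225 + 37.051 ≈ 55.276 μg.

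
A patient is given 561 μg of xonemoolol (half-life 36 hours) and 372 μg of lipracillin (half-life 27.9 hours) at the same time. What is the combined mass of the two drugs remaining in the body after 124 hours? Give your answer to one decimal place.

68.6 μg

xonemoolol: 561 × (1/2)^(124/36) = 561 × (1/2)^3.4444 ≈ 51.533 μg.
lipracillin: 372 × (1/2)^(124/27.9) = 372 × (1/2)^4.4444 ≈ 17.086 μg.
Total = 51.533 + 17.086 ≈ 68.618 μg.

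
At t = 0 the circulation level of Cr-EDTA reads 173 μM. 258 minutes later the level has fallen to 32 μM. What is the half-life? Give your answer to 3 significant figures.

106 minutes

A/A₀ = 32/173 ≈ 0.18497.
n = log₂(5.4062) ≈ 2.4346 half-lives elapsed in 258 minutes.
t½ = 258/2.4346 ≈ 105.97 minutes.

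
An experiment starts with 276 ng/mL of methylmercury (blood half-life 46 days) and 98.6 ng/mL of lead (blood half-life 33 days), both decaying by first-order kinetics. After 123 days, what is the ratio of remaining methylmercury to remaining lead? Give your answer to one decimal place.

methylmercury: 276 × (1/2)^(123/46) = 276 × (1/2)^2.6739 ≈ 43.249 ng/mL.
lead: 98.6 × (1/2)^(123/33) = 98.6 × (1/2)^3.7273 ≈ 7.4449 ng/mL.
Ratio ≈ 43.249 / 7.4449 ≈ 5.8093.

5.8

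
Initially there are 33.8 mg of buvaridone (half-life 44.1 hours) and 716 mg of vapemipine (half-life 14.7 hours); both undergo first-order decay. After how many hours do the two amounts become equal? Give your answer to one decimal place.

Set 33.8·(1/2)^(t/44.1) = 716·(1/2)^(t/14.7).
Taking log₂: log₂(33.8/716) = t·(1/44.1 − 1/14.7).
log₂(0.047207) = -4.4049; 1/44.1 − 1/14.7 = -0.045351.
t = -4.4049 / -0.045351 ≈ 97.127 hours.

97.1 hours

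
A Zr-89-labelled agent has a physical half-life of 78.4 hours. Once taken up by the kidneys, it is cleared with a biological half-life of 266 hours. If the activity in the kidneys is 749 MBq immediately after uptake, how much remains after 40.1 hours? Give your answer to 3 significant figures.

1/t_eff = 1/t_phys + 1/t_biol = 1/78.4 + 1/266 = 0.016515 per hour.
t_eff = 78.4 × 266 / (78.4 + 266) ≈ 60.553 hours.
Remaining = 749 × (1/2)^(40.1/60.553) = 749 × (1/2)^0.66223 ≈ 473.29 MBq.

473 MBq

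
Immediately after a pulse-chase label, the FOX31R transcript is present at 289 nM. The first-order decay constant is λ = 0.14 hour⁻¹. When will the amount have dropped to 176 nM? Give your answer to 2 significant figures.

t½ = ln 2 / λ = 0.69315 / 0.14 ≈ 4.9511 hours.
Fraction remaining = 176/289 ≈ 0.609.
n = log₂(289/176) = ln(1.642)/ln 2 ≈ 0.71549 half-lives.
t = n × t½ = 0.71549 × 4.9511 ≈ 3.5424 hours.

3.5 hours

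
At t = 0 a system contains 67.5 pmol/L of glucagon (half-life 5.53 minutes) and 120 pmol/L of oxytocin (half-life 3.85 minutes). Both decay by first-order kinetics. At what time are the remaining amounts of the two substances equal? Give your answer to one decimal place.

10.5 minutes

Set 67.5·(1/2)^(t/5.53) = 120·(1/2)^(t/3.85).
Taking log₂: log₂(67.5/120) = t·(1/5.53 − 1/3.85).
log₂(0.5625) = -0.83007; 1/5.53 − 1/3.85 = -0.078908.
t = -0.83007 / -0.078908 ≈ 10.519 minutes.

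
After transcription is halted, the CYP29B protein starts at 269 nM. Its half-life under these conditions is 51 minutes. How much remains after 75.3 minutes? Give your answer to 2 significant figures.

Number of half-lives: n = 75.3/51 ≈ 1.4765.
Remaining = 269 × (1/2)^1.4765 = 269 × 0.35937 ≈ 96.67 nM.

97 nM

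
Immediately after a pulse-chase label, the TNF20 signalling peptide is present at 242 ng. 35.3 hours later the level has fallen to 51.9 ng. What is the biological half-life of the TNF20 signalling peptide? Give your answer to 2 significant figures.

A/A₀ = 51.9/242 ≈ 0.21446.
n = log₂(4.6628) ≈ 2.2212 half-lives elapsed in 35.3 hours.
t½ = 35.3/2.2212 ≈ 15.892 hours.

16 hours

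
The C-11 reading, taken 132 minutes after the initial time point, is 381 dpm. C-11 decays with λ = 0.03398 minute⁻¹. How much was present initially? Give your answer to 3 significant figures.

33800 dpm

t½ = ln 2 / λ = 0.69315 / 0.03398 ≈ 20.399 minutes.
Number of half-lives elapsed: n = 132/20.399 ≈ 6.471.
A₀ = A × 2^n = 381 × 2^6.471 = 381 × 88.709 ≈ 33798 dpm.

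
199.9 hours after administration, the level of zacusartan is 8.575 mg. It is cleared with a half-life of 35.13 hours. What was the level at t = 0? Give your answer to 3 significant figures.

443 mg

Number of half-lives elapsed: n = 199.9/35.13 ≈ 5.6903.
A₀ = A × 2^n = 8.575 × 2^5.6903 = 8.575 × 51.636 ≈ 442.77 mg.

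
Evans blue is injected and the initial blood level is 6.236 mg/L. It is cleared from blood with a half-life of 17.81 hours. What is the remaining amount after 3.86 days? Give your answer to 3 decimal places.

0.169 mg/L

Convert the elapsed time: 3.86 days = 92.64 hours.
Number of half-lives: n = 92.64/17.81 ≈ 5.2016.
Remaining = 6.236 × (1/2)^5.2016 = 6.236 × 0.027175 ≈ 0.16946 mg/L.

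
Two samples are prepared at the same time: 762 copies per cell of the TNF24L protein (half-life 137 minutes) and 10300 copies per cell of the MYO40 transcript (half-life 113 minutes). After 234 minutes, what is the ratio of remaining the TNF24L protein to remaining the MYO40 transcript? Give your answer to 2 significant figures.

TNF24L protein: 762 × (1/2)^(234/137) = 762 × (1/2)^1.708 ≈ 233.23 copies per cell.
MYO40 transcript: 10300 × (1/2)^(234/113) = 10300 × (1/2)^2.0708 ≈ 2451.7 copies per cell.
Ratio ≈ 233.23 / 2451.7 ≈ 0.095131.

0.095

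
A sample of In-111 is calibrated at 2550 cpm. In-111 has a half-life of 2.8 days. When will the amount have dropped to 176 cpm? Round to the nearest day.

Fraction remaining = 176/2550 ≈ 0.06902.
n = log₂(2550/176) = ln(14.489)/ln 2 ≈ 3.8568 half-lives.
t = n × t½ = 3.8568 × 2.8 ≈ 10.799 days.

11 days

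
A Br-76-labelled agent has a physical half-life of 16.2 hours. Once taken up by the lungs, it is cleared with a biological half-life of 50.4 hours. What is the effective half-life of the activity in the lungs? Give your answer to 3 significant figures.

12.3 hours

1/t_eff = 1/t_phys + 1/t_biol = 1/16.2 + 1/50.4 = 0.08157 per hour.
t_eff = 16.2 × 50.4 / (16.2 + 50.4) ≈ 12.259 hours.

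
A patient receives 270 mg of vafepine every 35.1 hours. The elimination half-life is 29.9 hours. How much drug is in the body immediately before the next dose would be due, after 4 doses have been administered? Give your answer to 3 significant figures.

The 4 doses were given 140.4, 105.3, 70.2, 35.1 hours ago.
Total = 270·(1/2)^(140.4/29.9) + 270·(1/2)^(105.3/29.9) + 270·(1/2)^(70.2/29.9) + 270·(1/2)^(35.1/29.9)
      = 10.419 + 23.508 + 53.039 + 119.67 ≈ 206.64 mg.

207 mg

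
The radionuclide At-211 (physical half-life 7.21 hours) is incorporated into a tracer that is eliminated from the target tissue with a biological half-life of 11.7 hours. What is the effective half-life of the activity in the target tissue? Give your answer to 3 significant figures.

1/t_eff = 1/t_phys + 1/t_biol = 1/7.21 + 1/11.7 = 0.22417 per hour.
t_eff = 7.21 × 11.7 / (7.21 + 11.7) ≈ 4.461 hours.

4.46 hours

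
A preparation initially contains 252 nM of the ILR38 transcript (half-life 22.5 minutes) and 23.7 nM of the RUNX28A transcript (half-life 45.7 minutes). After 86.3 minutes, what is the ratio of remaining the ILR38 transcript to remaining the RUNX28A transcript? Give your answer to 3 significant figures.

ILR38 transcript: 252 × (1/2)^(86.3/22.5) = 252 × (1/2)^3.8356 ≈ 17.652 nM.
RUNX28A transcript: 23.7 × (1/2)^(86.3/45.7) = 23.7 × (1/2)^1.8884 ≈ 6.4015 nM.
Ratio ≈ 17.652 / 6.4015 ≈ 2.7574.

2.76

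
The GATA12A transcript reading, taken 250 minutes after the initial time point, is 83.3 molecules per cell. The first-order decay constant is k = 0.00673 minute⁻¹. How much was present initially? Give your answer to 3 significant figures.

448 molecules per cell

t½ = ln 2 / k = 0.69315 / 0.00673 ≈ 102.99 minutes.
Number of half-lives elapsed: n = 250/102.99 ≈ 2.4273.
A₀ = A × 2^n = 83.3 × 2^2.4273 = 83.3 × 5.379 ≈ 448.07 molecules per cell.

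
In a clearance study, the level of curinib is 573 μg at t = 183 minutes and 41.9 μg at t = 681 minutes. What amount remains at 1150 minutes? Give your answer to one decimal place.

3.6 μg

Over Δt = 681 − 183 = 498 minutes, the level fell by a factor of 573/41.9 ≈ 13.675.
n = log₂(13.675) ≈ 3.7735 half-lives, so t½ = 498/3.7735 ≈ 131.97 minutes.
From t = 681 to t = 1150: 41.9 × (1/2)^((1150−681)/131.97) ≈ 3.568 μg.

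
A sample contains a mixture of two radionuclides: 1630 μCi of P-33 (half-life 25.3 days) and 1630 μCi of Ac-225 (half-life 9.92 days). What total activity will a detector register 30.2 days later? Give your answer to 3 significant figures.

910 μCi

P-33: 1630 × (1/2)^(30.2/25.3) = 1630 × (1/2)^1.1937 ≈ 712.62 μCi.
Ac-225: 1630 × (1/2)^(30.2/9.92) = 1630 × (1/2)^3.0444 ≈ 197.58 μCi.
Total = 712.62 + 197.58 ≈ 910.2 μCi.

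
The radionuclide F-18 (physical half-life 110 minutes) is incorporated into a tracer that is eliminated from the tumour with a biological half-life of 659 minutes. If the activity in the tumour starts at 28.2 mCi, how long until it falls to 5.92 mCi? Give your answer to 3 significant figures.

212 minutes

1/t_eff = 1/t_phys + 1/t_biol = 1/110 + 1/659 = 0.010608 per minute.
t_eff = 110 × 659 / (110 + 659) ≈ 94.265 minutes.
n = log₂(28.2/5.92) ≈ 2.252; t = 2.252 × 94.265 ≈ 212.29 minutes.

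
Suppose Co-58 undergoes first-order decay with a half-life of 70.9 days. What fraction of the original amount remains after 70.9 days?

0.5

n = 70.9/70.9 ≈ 1 half-life.
Fraction remaining = (1/2)^1 ≈ 0.5.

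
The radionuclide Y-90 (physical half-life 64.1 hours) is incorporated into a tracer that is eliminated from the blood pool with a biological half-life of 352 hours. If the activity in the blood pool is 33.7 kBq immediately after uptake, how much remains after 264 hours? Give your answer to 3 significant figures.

1/t_eff = 1/t_phys + 1/t_biol = 1/64.1 + 1/352 = 0.018442 per hour.
t_eff = 64.1 × 352 / (64.1 + 352) ≈ 54.225 hours.
Remaining = 33.7 × (1/2)^(264/54.225) = 33.7 × (1/2)^4.8686 ≈ 1.1536 kBq.

1.15 kBq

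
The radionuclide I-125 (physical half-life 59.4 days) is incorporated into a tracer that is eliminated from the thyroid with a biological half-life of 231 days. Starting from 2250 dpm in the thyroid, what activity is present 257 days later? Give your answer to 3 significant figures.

51.9 dpm

1/t_eff = 1/t_phys + 1/t_biol = 1/59.4 + 1/231 = 0.021164 per day.
t_eff = 59.4 × 231 / (59.4 + 231) ≈ 47.25 days.
Remaining = 2250 × (1/2)^(257/47.25) = 2250 × (1/2)^5.4392 ≈ 51.86 dpm.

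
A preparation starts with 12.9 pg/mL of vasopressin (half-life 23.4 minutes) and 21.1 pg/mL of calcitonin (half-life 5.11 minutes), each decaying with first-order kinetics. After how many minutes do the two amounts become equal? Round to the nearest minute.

5 minutes

Set 12.9·(1/2)^(t/23.4) = 21.1·(1/2)^(t/5.11).
Taking log₂: log₂(12.9/21.1) = t·(1/23.4 − 1/5.11).
log₂(0.61137) = -0.70987; 1/23.4 − 1/5.11 = -0.15296.
t = -0.70987 / -0.15296 ≈ 4.6409 minutes.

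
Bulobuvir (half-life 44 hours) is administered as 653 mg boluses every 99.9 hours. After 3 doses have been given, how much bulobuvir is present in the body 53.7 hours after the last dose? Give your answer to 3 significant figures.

350 mg

The 3 doses were given 253.5, 153.6, 53.7 hours ago.
Total = 653·(1/2)^(253.5/44) + 653·(1/2)^(153.6/44) + 653·(1/2)^(53.7/44)
      = 12.038 + 58.082 + 280.23 ≈ 350.35 mg.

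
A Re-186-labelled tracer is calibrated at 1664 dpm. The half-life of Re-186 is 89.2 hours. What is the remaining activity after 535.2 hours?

Elapsed time is 6 half-lives (535.2/89.2).
Each half-life halves the amount: 1664 × (1/2)^6 = 1664/64 = 26 dpm.

26 dpm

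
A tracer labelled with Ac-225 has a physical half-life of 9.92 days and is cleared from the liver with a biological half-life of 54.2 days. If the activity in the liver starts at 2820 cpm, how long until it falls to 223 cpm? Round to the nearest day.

31 days

1/t_eff = 1/t_phys + 1/t_biol = 1/9.92 + 1/54.2 = 0.11926 per day.
t_eff = 9.92 × 54.2 / (9.92 + 54.2) ≈ 8.3853 days.
n = log₂(2820/223) ≈ 3.6606; t = 3.6606 × 8.3853 ≈ 30.695 days.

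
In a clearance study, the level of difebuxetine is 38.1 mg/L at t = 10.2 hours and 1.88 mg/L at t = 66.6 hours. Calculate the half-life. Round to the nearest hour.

13 hours

Over Δt = 66.6 − 10.2 = 56.4 hours, the level fell by a factor of 38.1/1.88 ≈ 20.266.
n = log₂(20.266) ≈ 4.341 half-lives, so t½ = 56.4/4.341 ≈ 12.992 hours.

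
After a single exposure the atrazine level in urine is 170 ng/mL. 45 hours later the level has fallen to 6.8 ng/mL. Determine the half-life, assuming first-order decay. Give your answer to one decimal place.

A/A₀ = 6.8/170 ≈ 0.04.
n = log₂(25) ≈ 4.6439 half-lives elapsed in 45 hours.
t½ = 45/4.6439 ≈ 9.6902 hours.

9.7 hours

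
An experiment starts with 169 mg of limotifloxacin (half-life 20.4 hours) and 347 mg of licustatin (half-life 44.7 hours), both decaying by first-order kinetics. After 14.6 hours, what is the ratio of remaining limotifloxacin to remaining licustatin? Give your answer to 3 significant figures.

limotifloxacin: 169 × (1/2)^(14.6/20.4) = 169 × (1/2)^0.71569 ≈ 102.91 mg.
licustatin: 347 × (1/2)^(14.6/44.7) = 347 × (1/2)^0.32662 ≈ 276.7 mg.
Ratio ≈ 102.91 / 276.7 ≈ 0.37191.

0.372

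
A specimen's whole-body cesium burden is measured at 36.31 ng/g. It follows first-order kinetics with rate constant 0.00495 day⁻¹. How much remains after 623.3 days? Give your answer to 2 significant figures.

1.7 ng/g

t½ = ln 2 / λ = 0.69315 / 0.00495 ≈ 140.03 days.
Number of half-lives: n = 623.3/140.03 ≈ 4.4512.
Remaining = 36.31 × (1/2)^4.4512 = 36.31 × 0.045715 ≈ 1.6599 ng/g.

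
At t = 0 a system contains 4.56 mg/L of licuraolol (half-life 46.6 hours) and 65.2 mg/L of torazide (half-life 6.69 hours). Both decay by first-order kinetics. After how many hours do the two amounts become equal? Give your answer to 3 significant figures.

Set 4.56·(1/2)^(t/46.6) = 65.2·(1/2)^(t/6.69).
Taking log₂: log₂(4.56/65.2) = t·(1/46.6 − 1/6.69).
log₂(0.069939) = -3.8378; 1/46.6 − 1/6.69 = -0.12802.
t = -3.8378 / -0.12802 ≈ 29.978 hours.

30.0 hours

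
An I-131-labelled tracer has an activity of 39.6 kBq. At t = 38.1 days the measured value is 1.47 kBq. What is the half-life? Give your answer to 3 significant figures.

8.02 days

A/A₀ = 1.47/39.6 ≈ 0.037121.
n = log₂(26.939) ≈ 4.7516 half-lives elapsed in 38.1 days.
t½ = 38.1/4.7516 ≈ 8.0183 days.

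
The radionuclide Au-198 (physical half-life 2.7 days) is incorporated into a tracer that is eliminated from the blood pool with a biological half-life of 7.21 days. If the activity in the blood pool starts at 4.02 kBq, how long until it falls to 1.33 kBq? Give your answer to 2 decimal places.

1/t_eff = 1/t_phys + 1/t_biol = 1/2.7 + 1/7.21 = 0.50907 per day.
t_eff = 2.7 × 7.21 / (2.7 + 7.21) ≈ 1.9644 days.
n = log₂(4.02/1.33) ≈ 1.5958; t = 1.5958 × 1.9644 ≈ 3.1347 days.

3.13 days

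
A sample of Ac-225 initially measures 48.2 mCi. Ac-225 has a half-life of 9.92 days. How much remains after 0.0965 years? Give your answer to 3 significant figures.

4.11 mCi

Convert the elapsed time: 0.0965 years = 35.2225 days.
Number of half-lives: n = 35.2225/9.92 ≈ 3.5507.
Remaining = 48.2 × (1/2)^3.5507 = 48.2 × 0.085339 ≈ 4.1133 mCi.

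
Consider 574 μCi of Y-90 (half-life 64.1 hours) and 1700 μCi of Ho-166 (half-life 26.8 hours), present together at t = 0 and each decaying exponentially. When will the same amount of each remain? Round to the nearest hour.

72 hours

Set 574·(1/2)^(t/64.1) = 1700·(1/2)^(t/26.8).
Taking log₂: log₂(574/1700) = t·(1/64.1 − 1/26.8).
log₂(0.33765) = -1.5664; 1/64.1 − 1/26.8 = -0.021713.
t = -1.5664 / -0.021713 ≈ 72.142 hours.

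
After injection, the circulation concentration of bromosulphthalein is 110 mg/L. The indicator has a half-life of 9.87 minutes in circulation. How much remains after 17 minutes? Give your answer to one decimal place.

33.3 mg/L

Number of half-lives: n = 17/9.87 ≈ 1.7224.
Remaining = 110 × (1/2)^1.7224 = 110 × 0.30305 ≈ 33.335 mg/L.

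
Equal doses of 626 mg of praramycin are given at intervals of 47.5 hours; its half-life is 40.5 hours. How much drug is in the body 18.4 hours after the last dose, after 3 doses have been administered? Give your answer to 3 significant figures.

The 3 doses were given 113.4, 65.9, 18.4 hours ago.
Total = 626·(1/2)^(113.4/40.5) + 626·(1/2)^(65.9/40.5) + 626·(1/2)^(18.4/40.5)
      = 89.886 + 202.65 + 456.89 ≈ 749.43 mg.

749 mg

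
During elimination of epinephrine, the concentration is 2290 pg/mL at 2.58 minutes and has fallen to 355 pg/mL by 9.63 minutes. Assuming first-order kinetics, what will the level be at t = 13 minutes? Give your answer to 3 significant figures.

Over Δt = 9.63 − 2.58 = 7.05 minutes, the level fell by a factor of 2290/355 ≈ 6.4507.
n = log₂(6.4507) ≈ 2.6895 half-lives, so t½ = 7.05/2.6895 ≈ 2.6213 minutes.
From t = 9.63 to t = 13: 355 × (1/2)^((13−9.63)/2.6213) ≈ 145.62 pg/mL.

146 pg/mL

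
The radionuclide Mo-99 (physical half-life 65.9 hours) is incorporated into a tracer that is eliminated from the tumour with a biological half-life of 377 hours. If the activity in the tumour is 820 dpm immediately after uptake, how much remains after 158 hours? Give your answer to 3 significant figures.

1/t_eff = 1/t_phys + 1/t_biol = 1/65.9 + 1/377 = 0.017827 per hour.
t_eff = 65.9 × 377 / (65.9 + 377) ≈ 56.095 hours.
Remaining = 820 × (1/2)^(158/56.095) = 820 × (1/2)^2.8167 ≈ 116.39 dpm.

116 dpm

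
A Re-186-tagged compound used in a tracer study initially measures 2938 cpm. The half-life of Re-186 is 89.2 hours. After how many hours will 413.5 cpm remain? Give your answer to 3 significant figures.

Fraction remaining = 413.5/2938 ≈ 0.14074.
n = log₂(2938/413.5) = ln(7.1052)/ln 2 ≈ 2.8289 half-lives.
t = n × t½ = 2.8289 × 89.2 ≈ 252.34 hours.

252 hours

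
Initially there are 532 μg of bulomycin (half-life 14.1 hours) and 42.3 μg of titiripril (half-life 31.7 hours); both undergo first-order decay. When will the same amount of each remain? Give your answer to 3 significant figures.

Set 532·(1/2)^(t/14.1) = 42.3·(1/2)^(t/31.7).
Taking log₂: log₂(532/42.3) = t·(1/14.1 − 1/31.7).
log₂(12.577) = 3.6527; 1/14.1 − 1/31.7 = 0.039376.
t = 3.6527 / 0.039376 ≈ 92.764 hours.

92.8 hours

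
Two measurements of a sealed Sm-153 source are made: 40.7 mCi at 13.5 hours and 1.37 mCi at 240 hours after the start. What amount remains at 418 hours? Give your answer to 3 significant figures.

Over Δt = 240 − 13.5 = 226.5 hours, the level fell by a factor of 40.7/1.37 ≈ 29.708.
n = log₂(29.708) ≈ 4.8928 half-lives, so t½ = 226.5/4.8928 ≈ 46.293 hours.
From t = 240 to t = 418: 1.37 × (1/2)^((418−240)/46.293) ≈ 0.09533 mCi.

0.0953 mCi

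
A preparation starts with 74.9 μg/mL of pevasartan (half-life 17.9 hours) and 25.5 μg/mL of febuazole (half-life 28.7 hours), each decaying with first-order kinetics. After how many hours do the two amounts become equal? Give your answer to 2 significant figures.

Set 74.9·(1/2)^(t/17.9) = 25.5·(1/2)^(t/28.7).
Taking log₂: log₂(74.9/25.5) = t·(1/17.9 − 1/28.7).
log₂(2.9373) = 1.5545; 1/17.9 − 1/28.7 = 0.021023.
t = 1.5545 / 0.021023 ≈ 73.942 hours.

74 hours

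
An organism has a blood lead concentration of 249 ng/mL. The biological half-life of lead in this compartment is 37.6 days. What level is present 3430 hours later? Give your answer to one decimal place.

Convert the elapsed time: 3430 hours = 142.917 days.
Number of half-lives: n = 142.917/37.6 ≈ 3.801.
Remaining = 249 × (1/2)^3.801 = 249 × 0.071745 ≈ 17.865 ng/mL.

17.9 ng/mL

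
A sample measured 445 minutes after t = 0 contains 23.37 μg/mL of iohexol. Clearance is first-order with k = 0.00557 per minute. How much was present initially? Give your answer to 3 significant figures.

t½ = ln 2 / k = 0.69315 / 0.00557 ≈ 124.44 minutes.
Number of half-lives elapsed: n = 445/124.44 ≈ 3.5759.
A₀ = A × 2^n = 23.37 × 2^3.5759 = 23.37 × 11.925 ≈ 278.69 μg/mL.

279 μg/mL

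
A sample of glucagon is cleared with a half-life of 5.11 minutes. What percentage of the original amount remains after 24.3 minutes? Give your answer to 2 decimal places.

n = 24.3/5.11 ≈ 4.7554 half-lives.
Fraction remaining = (1/2)^4.7554 ≈ 0.037024, i.e. 3.7024%.

3.70%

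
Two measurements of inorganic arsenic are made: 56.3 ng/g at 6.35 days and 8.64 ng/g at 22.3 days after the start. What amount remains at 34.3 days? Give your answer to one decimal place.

2.1 ng/g

Over Δt = 22.3 − 6.35 = 15.95 days, the level fell by a factor of 56.3/8.64 ≈ 6.5162.
n = log₂(6.5162) ≈ 2.704 half-lives, so t½ = 15.95/2.704 ≈ 5.8986 days.
From t = 22.3 to t = 34.3: 8.64 × (1/2)^((34.3−22.3)/5.8986) ≈ 2.1091 ng/g.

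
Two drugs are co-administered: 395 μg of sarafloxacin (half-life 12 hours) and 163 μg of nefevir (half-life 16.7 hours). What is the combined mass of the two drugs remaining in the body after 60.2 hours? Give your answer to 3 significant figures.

25.6 μg

sarafloxacin: 395 × (1/2)^(60.2/12) = 395 × (1/2)^5.0167 ≈ 12.202 μg.
nefevir: 163 × (1/2)^(60.2/16.7) = 163 × (1/2)^3.6048 ≈ 13.398 μg.
Total = 12.202 + 13.398 ≈ 25.6 μg.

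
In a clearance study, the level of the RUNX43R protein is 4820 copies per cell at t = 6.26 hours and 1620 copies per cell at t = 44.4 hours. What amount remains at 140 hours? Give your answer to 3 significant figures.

105 copies per cell

Over Δt = 44.4 − 6.26 = 38.14 hours, the level fell by a factor of 4820/1620 ≈ 2.9753.
n = log₂(2.9753) ≈ 1.573 half-lives, so t½ = 38.14/1.573 ≈ 24.246 hours.
From t = 44.4 to t = 140: 1620 × (1/2)^((140−44.4)/24.246) ≈ 105.34 copies per cell.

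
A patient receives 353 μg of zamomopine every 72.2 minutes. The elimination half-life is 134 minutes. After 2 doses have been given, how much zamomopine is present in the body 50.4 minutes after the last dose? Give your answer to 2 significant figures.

The 2 doses were given 122.6, 50.4 minutes ago.
Total = 353·(1/2)^(122.6/134) + 353·(1/2)^(50.4/134)
      = 187.22 + 271.99 ≈ 459.21 μg.

460 μg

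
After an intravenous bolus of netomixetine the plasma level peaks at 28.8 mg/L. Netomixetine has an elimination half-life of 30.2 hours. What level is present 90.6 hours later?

3.6 mg/L

Elapsed time is 3 half-lives (90.6/30.2).
Each half-life halves the amount: 28.8 × (1/2)^3 = 28.8/8 = 3.6 mg/L.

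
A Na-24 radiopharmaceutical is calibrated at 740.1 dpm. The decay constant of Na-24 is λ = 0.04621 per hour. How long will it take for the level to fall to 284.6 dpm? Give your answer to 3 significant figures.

t½ = ln 2 / λ = 0.69315 / 0.04621 ≈ 15 hours.
Fraction remaining = 284.6/740.1 ≈ 0.38454.
n = log₂(740.1/284.6) = ln(2.6005)/ln 2 ≈ 1.3788 half-lives.
t = n × t½ = 1.3788 × 15 ≈ 20.682 hours.

20.7 hours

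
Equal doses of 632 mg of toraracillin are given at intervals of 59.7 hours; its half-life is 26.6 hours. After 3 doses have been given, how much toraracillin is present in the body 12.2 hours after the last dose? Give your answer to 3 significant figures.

The 3 doses were given 131.6, 71.9, 12.2 hours ago.
Total = 632·(1/2)^(131.6/26.6) + 632·(1/2)^(71.9/26.6) + 632·(1/2)^(12.2/26.6)
      = 20.484 + 97.058 + 459.89 ≈ 577.43 mg.

577 mg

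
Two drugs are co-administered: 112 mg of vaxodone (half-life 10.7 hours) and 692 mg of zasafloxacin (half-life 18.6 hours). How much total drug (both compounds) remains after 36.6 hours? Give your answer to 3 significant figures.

vaxodone: 112 × (1/2)^(36.6/10.7) = 112 × (1/2)^3.4206 ≈ 10.46 mg.
zasafloxacin: 692 × (1/2)^(36.6/18.6) = 692 × (1/2)^1.9677 ≈ 176.91 mg.
Total = 10.46 + 176.91 ≈ 187.37 mg.

187 mg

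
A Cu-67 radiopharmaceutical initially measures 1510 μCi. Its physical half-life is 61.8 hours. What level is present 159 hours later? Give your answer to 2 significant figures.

Number of half-lives: n = 159/61.8 ≈ 2.5728.
Remaining = 1510 × (1/2)^2.5728 = 1510 × 0.16808 ≈ 253.79 μCi.

250 μCi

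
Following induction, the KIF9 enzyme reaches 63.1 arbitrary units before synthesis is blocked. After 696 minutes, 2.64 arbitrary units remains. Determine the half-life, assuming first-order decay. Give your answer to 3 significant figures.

152 minutes

A/A₀ = 2.64/63.1 ≈ 0.041838.
n = log₂(23.902) ≈ 4.579 half-lives elapsed in 696 minutes.
t½ = 696/4.579 ≈ 152 minutes.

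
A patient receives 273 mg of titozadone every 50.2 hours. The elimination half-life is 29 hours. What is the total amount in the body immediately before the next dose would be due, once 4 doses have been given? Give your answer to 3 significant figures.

The 4 doses were given 200.8, 150.6, 100.4, 50.2 hours ago.
Total = 273·(1/2)^(200.8/29) + 273·(1/2)^(150.6/29) + 273·(1/2)^(100.4/29) + 273·(1/2)^(50.2/29)
      = 2.248 + 7.4625 + 24.773 + 82.237 ≈ 116.72 mg.

117 mg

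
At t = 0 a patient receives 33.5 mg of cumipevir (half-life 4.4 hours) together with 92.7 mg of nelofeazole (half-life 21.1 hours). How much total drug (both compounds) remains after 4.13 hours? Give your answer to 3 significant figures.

cumipevir: 33.5 × (1/2)^(4.13/4.4) = 33.5 × (1/2)^0.93864 ≈ 17.478 mg.
nelofeazole: 92.7 × (1/2)^(4.13/21.1) = 92.7 × (1/2)^0.19573 ≈ 80.939 mg.
Total = 17.478 + 80.939 ≈ 98.417 mg.

98.4 mg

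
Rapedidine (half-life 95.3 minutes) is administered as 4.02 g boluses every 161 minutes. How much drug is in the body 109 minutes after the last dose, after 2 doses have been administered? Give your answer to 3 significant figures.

2.38 g

The 2 doses were given 270, 109 minutes ago.
Total = 4.02·(1/2)^(270/95.3) + 4.02·(1/2)^(109/95.3)
      = 0.56411 + 1.8194 ≈ 2.3835 g.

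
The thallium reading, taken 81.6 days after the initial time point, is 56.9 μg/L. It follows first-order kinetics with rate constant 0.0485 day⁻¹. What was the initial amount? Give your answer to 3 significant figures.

t½ = ln 2 / k = 0.69315 / 0.0485 ≈ 14.292 days.
Number of half-lives elapsed: n = 81.6/14.292 ≈ 5.7096.
A₀ = A × 2^n = 56.9 × 2^5.7096 = 56.9 × 52.332 ≈ 2977.7 μg/L.

2980 μg/L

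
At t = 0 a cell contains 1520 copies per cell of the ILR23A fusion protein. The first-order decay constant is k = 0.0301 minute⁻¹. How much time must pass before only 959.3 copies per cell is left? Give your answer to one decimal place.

t½ = ln 2 / k = 0.69315 / 0.0301 ≈ 23.028 minutes.
Fraction remaining = 959.3/1520 ≈ 0.63112.
n = log₂(1520/959.3) = ln(1.5845)/ln 2 ≈ 0.66402 half-lives.
t = n × t½ = 0.66402 × 23.028 ≈ 15.291 minutes.

15.3 minutes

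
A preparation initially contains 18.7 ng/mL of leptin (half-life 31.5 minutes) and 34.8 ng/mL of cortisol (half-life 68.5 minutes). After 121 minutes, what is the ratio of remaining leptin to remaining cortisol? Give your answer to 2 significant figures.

0.13

leptin: 18.7 × (1/2)^(121/31.5) = 18.7 × (1/2)^3.8413 ≈ 1.3047 ng/mL.
cortisol: 34.8 × (1/2)^(121/68.5) = 34.8 × (1/2)^1.7664 ≈ 10.229 ng/mL.
Ratio ≈ 1.3047 / 10.229 ≈ 0.12755.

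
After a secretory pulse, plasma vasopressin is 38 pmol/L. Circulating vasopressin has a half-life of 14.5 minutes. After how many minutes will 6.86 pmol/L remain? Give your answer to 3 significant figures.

Fraction remaining = 6.86/38 ≈ 0.18053.
n = log₂(38/6.86) = ln(5.5394)/ln 2 ≈ 2.4697 half-lives.
t = n × t½ = 2.4697 × 14.5 ≈ 35.811 minutes.

35.8 minutes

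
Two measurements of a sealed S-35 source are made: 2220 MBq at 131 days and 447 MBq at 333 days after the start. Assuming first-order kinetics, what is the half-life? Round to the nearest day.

87 days

Over Δt = 333 − 131 = 202 days, the level fell by a factor of 2220/447 ≈ 4.9664.
n = log₂(4.9664) ≈ 2.3122 half-lives, so t½ = 202/2.3122 ≈ 87.362 days.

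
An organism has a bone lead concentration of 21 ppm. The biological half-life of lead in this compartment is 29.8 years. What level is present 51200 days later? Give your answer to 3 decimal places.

0.804 ppm

Convert the elapsed time: 51200 days = 140.274 years.
Number of half-lives: n = 140.274/29.8 ≈ 4.7072.
Remaining = 21 × (1/2)^4.7072 = 21 × 0.038282 ≈ 0.80393 ppm.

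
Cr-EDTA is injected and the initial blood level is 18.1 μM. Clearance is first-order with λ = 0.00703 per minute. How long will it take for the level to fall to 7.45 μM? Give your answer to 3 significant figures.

t½ = ln 2 / λ = 0.69315 / 0.00703 ≈ 98.598 minutes.
Fraction remaining = 7.45/18.1 ≈ 0.4116.
n = log₂(18.1/7.45) = ln(2.4295)/ln 2 ≈ 1.2807 half-lives.
t = n × t½ = 1.2807 × 98.598 ≈ 126.27 minutes.

126 minutes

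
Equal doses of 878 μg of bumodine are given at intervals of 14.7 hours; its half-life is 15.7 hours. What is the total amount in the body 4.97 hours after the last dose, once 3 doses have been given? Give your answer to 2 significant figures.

The 3 doses were given 34.37, 19.67, 4.97 hours ago.
Total = 878·(1/2)^(34.37/15.7) + 878·(1/2)^(19.67/15.7) + 878·(1/2)^(4.97/15.7)
      = 192.53 + 368.42 + 705.02 ≈ 1266 μg.

1300 μg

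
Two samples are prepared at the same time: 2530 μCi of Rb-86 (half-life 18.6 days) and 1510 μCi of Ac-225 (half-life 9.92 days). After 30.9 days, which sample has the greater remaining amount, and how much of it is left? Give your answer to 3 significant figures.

Rb-86: 2530 × (1/2)^1.6613 ≈ 799.88 μCi.
Ac-225: 1510 × (1/2)^3.1149 ≈ 174.3 μCi.
Rb-86 has more remaining, at ≈ 799.88 μCi.

Rb-86, 800 μCi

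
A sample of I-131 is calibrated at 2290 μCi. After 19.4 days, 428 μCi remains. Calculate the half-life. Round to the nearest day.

A/A₀ = 428/2290 ≈ 0.1869.
n = log₂(5.3505) ≈ 2.4197 half-lives elapsed in 19.4 days.
t½ = 19.4/2.4197 ≈ 8.0176 days.

8 days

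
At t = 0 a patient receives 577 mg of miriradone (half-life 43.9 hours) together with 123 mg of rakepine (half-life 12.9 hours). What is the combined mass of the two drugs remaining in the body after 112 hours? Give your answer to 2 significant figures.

miriradone: 577 × (1/2)^(112/43.9) = 577 × (1/2)^2.5513 ≈ 98.44 mg.
rakepine: 123 × (1/2)^(112/12.9) = 123 × (1/2)^8.6822 ≈ 0.29944 mg.
Total = 98.44 + 0.29944 ≈ 98.74 mg.

99 mg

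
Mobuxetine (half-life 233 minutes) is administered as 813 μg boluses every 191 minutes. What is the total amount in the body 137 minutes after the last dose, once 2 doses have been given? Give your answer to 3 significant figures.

The 2 doses were given 328, 137 minutes ago.
Total = 813·(1/2)^(328/233) + 813·(1/2)^(137/233)
      = 306.42 + 540.87 ≈ 847.29 μg.

847 μg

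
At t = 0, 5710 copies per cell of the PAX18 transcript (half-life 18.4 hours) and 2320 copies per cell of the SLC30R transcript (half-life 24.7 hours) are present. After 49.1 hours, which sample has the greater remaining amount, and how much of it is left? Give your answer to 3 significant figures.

PAX18 transcript, 898 copies per cell

PAX18 transcript: 5710 × (1/2)^2.6685 ≈ 898.14 copies per cell.
SLC30R transcript: 2320 × (1/2)^1.9879 ≈ 584.9 copies per cell.
PAX18 transcript has more remaining, at ≈ 898.14 copies per cell.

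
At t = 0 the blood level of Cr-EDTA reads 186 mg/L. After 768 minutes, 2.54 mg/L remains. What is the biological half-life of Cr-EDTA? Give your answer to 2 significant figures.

A/A₀ = 2.54/186 ≈ 0.013656.
n = log₂(73.228) ≈ 6.1943 half-lives elapsed in 768 minutes.
t½ = 768/6.1943 ≈ 123.98 minutes.

120 minutes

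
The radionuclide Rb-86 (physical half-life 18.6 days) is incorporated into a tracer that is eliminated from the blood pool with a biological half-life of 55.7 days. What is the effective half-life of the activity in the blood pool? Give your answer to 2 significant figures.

14 days

1/t_eff = 1/t_phys + 1/t_biol = 1/18.6 + 1/55.7 = 0.071717 per day.
t_eff = 18.6 × 55.7 / (18.6 + 55.7) ≈ 13.944 days.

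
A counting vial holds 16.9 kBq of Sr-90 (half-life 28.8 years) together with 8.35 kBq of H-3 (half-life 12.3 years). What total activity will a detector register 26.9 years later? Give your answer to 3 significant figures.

Sr-90: 16.9 × (1/2)^(26.9/28.8) = 16.9 × (1/2)^0.93403 ≈ 8.8454 kBq.
H-3: 8.35 × (1/2)^(26.9/12.3) = 8.35 × (1/2)^2.187 ≈ 1.8337 kBq.
Total = 8.8454 + 1.8337 ≈ 10.679 kBq.

10.7 kBq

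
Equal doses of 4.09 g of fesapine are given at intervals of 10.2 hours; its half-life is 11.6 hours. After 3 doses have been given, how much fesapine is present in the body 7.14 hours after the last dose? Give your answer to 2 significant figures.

4.9 g

The 3 doses were given 27.54, 17.34, 7.14 hours ago.
Total = 4.09·(1/2)^(27.54/11.6) + 4.09·(1/2)^(17.34/11.6) + 4.09·(1/2)^(7.14/11.6)
      = 0.78893 + 1.4512 + 2.6695 ≈ 4.9097 g.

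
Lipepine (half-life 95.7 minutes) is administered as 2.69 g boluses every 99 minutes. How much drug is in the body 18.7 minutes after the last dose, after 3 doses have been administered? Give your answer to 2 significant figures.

4.1 g

The 3 doses were given 216.7, 117.7, 18.7 minutes ago.
Total = 2.69·(1/2)^(216.7/95.7) + 2.69·(1/2)^(117.7/95.7) + 2.69·(1/2)^(18.7/95.7)
      = 0.5599 + 1.1469 + 2.3493 ≈ 4.056 g.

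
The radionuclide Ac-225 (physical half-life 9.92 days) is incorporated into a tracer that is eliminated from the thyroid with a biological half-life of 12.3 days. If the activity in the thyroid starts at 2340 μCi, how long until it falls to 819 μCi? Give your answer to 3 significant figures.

1/t_eff = 1/t_phys + 1/t_biol = 1/9.92 + 1/12.3 = 0.18211 per day.
t_eff = 9.92 × 12.3 / (9.92 + 12.3) ≈ 5.4913 days.
n = log₂(2340/819) ≈ 1.5146; t = 1.5146 × 5.4913 ≈ 8.3169 days.

8.32 days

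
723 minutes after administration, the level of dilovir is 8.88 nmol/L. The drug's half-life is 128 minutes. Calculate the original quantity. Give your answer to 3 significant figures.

445 nmol/L

Number of half-lives elapsed: n = 723/128 ≈ 5.6484.
A₀ = A × 2^n = 8.88 × 2^5.6484 = 8.88 × 50.159 ≈ 445.41 nmol/L.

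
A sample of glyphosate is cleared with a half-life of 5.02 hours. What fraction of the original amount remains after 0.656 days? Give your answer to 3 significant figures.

0.114

0.656 days = 15.744 hours.
n = 15.744/5.02 ≈ 3.1363 half-lives.
Fraction remaining = (1/2)^3.1363 ≈ 0.11373.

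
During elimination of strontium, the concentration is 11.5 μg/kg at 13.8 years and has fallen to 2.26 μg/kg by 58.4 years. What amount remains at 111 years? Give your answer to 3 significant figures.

0.332 μg/kg

Over Δt = 58.4 − 13.8 = 44.6 years, the level fell by a factor of 11.5/2.26 ≈ 5.0885.
n = log₂(5.0885) ≈ 2.3472 half-lives, so t½ = 44.6/2.3472 ≈ 19.001 years.
From t = 58.4 to t = 111: 2.26 × (1/2)^((111−58.4)/19.001) ≈ 0.33172 μg/kg.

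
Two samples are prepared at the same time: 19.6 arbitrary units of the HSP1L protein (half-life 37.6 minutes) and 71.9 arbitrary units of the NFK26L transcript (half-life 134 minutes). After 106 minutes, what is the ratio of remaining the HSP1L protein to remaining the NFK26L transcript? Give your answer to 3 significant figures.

HSP1L protein: 19.6 × (1/2)^(106/37.6) = 19.6 × (1/2)^2.8191 ≈ 2.7772 arbitrary units.
NFK26L transcript: 71.9 × (1/2)^(106/134) = 71.9 × (1/2)^0.79104 ≈ 41.553 arbitrary units.
Ratio ≈ 2.7772 / 41.553 ≈ 0.066835.

0.0668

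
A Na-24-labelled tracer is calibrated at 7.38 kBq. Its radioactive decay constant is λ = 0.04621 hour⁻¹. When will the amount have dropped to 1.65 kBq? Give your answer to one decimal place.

t½ = ln 2 / λ = 0.69315 / 0.04621 ≈ 15 hours.
Fraction remaining = 1.65/7.38 ≈ 0.22358.
n = log₂(7.38/1.65) = ln(4.4727)/ln 2 ≈ 2.1612 half-lives.
t = n × t½ = 2.1612 × 15 ≈ 32.417 hours.

32.4 hours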